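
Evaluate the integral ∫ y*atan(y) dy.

Use integration by parts with u = arctan(y), dv = y dy.
Then du = 1/(y**2 + 1) dy.

y**2*atan(y)/2 - y/2 + atan(y)/2 + C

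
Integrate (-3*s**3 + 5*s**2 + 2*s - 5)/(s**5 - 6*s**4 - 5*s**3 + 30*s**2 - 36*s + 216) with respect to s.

-461*log(s - 6)/1080 + 35*log(s - 3)/234 + 115*log(s + 3)/702 + 59*log(s**2 + 4)/1040 - 103*atan(s/2)/520 + C

Factor the denominator: (s - 6)*(s - 3)*(s + 3)*(s**2 + 4).
Partial-fraction decomposition: (59*s - 206)/(520*(s**2 + 4)) + 115/(702*(s + 3)) + 35/(234*(s - 3)) - 461/(1080*(s - 6)).
Integrate each term; A/(s−a) gives A·log|s−a|; the (Bs+D)/(s²+p²) term gives a log and an atan.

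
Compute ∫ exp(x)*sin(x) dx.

Let I denote the integral. Integrate by parts with u = sin(x), dv = exp(x) dx, so v = exp(x): I = exp(x)*sin(x) − ∫ exp(x)*cos(x) dx.
Apply parts again with u = cos(x), dv = exp(x) dx: ∫ exp(x)*cos(x) dx = exp(x)*cos(x) + I. Substituting back brings back I: I = exp(x)*sin(x) - exp(x)*cos(x) − I.
Solving for I: (1 + 1)·I equals the remaining terms, so I = (1/2)·(exp(x)*sin(x) - exp(x)*cos(x)).

exp(x)*sin(x)/2 - exp(x)*cos(x)/2 + C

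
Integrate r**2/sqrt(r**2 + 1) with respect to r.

Substitute r = tan(θ), so dr = sec(θ)^2 dθ and the radical becomes sqrt(r**2 + 1) = sec(θ) by the Pythagorean identity.
Integrate the resulting trig expression in θ, then back-substitute tan(θ) = r, sec(θ) = sqrt(r**2 + 1) (absorbing any constant into C).

r*sqrt(r**2 + 1)/2 - log(r + sqrt(r**2 + 1))/2 + C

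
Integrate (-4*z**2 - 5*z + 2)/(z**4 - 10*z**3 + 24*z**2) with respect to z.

-25*log(z)/144 - 43*log(z - 6)/18 + 41*log(z - 4)/16 - 1/(12*z) + C

Factor the denominator: z**2*(z - 6)*(z - 4).
Partial-fraction decomposition: 41/(16*(z - 4)) - 43/(18*(z - 6)) - 25/(144*z) + 1/(12*z**2).
Integrate each term; A/(z−a) gives A·log|z−a|; A/(z−a)² gives −A/(z−a).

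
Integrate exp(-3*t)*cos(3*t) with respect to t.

exp(-3*t)*sin(3*t)/6 - exp(-3*t)*cos(3*t)/6 + C

Let I denote the integral. Integrate by parts with u = cos(3*t), dv = exp(-3*t) dt, so v = -exp(-3*t)/3: I = -exp(-3*t)*cos(3*t)/3 − ∫ exp(-3*t)*sin(3*t) dt.
Apply parts again with u = sin(3*t), dv = exp(-3*t) dt: ∫ exp(-3*t)*sin(3*t) dt = -exp(-3*t)*sin(3*t)/3 + I. Substituting back brings back I: I = exp(-3*t)*sin(3*t)/3 - exp(-3*t)*cos(3*t)/3 − I.
Solving for I: (1 + 1)·I equals the remaining terms, so I = (1/2)·(exp(-3*t)*sin(3*t)/3 - exp(-3*t)*cos(3*t)/3).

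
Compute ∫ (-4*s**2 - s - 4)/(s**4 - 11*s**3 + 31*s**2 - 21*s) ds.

Factor the denominator: s*(s - 7)*(s - 3)*(s - 1).
Partial-fraction decomposition: -3/(4*(s - 1)) + 43/(24*(s - 3)) - 69/(56*(s - 7)) + 4/(21*s).
Integrate each term: A/(s−a) contributes A·log|s−a|.

4*log(s)/21 - 69*log(s - 7)/56 + 43*log(s - 3)/24 - 3*log(s - 1)/4 + C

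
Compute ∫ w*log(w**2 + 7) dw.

w**2*log(w**2 + 7)/2 - w**2/2 + 7*log(w**2 + 7)/2 + C

Let u = w**2 + 7, so du = (2*w) dw.
The integral becomes (1/2)·∫ log(u) du; integrate by parts with u′=log(u), dv′=du.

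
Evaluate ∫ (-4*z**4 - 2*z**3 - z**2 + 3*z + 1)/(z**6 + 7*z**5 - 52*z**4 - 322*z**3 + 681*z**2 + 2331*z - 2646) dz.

Factor the denominator: (z - 6)*(z - 3)*(z - 1)*(z + 3)*(z + 7)**2.
Partial-fraction decomposition: 130451/(2163200*(z + 7)) - 8987/(4160*(z + 7)**2) + 287/(3456*(z + 3)) - 3/(2560*(z - 1)) + 377/(3600*(z - 3)) - 5633/(22815*(z - 6)).
Integrate each term; A/(z−a) gives A·log|z−a|; A/(z−a)² gives −A/(z−a).

-5633*log(z - 6)/22815 + 377*log(z - 3)/3600 - 3*log(z - 1)/2560 + 287*log(z + 3)/3456 + 130451*log(z + 7)/2163200 + 8987/(4160*z + 29120) + C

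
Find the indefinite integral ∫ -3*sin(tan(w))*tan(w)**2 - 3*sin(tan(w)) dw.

Let u = tan(w), so du = (tan(w)**2 + 1) dw.
Rewriting, the integral becomes -3·∫ sin(u) du = -3·-cos(u).
Substituting back, u = tan(w).

3*cos(tan(w)) + C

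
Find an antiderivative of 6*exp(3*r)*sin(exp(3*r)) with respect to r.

-2*cos(exp(3*r)) + C

Let u = exp(3*r), so du = (3*exp(3*r)) dr.
Rewriting, the integral becomes 2·∫ sin(u) du = 2·-cos(u).
Substituting back, u = exp(3*r).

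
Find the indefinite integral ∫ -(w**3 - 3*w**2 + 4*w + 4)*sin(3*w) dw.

Use integration by parts with u = w**3 - 3*w**2 + 4*w + 4, dv = -sin(3*w) dw, so v = cos(3*w)/3.
Apply parts 3 times (tabular method): alternate signs, differentiate u down to 0, integrate dv up.

w**3*cos(3*w)/3 - w**2*sin(3*w)/3 - w**2*cos(3*w) + 2*w*sin(3*w)/3 + 10*w*cos(3*w)/9 - 10*sin(3*w)/27 + 14*cos(3*w)/9 + C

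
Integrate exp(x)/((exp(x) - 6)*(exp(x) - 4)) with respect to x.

Let u = e^x, du = e^x dx.
The integral becomes ∫ du/((u-6)(u-4)); decompose into partial fractions.

log(exp(x) - 6)/2 - log(exp(x) - 4)/2 + C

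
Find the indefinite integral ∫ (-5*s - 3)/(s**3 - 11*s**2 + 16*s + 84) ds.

-38*log(s - 7)/9 + 33*log(s - 6)/8 + 7*log(s + 2)/72 + C

Factor the denominator: (s - 7)*(s - 6)*(s + 2).
Partial-fraction decomposition: 7/(72*(s + 2)) + 33/(8*(s - 6)) - 38/(9*(s - 7)).
Integrate each term: A/(s−a) contributes A·log|s−a|.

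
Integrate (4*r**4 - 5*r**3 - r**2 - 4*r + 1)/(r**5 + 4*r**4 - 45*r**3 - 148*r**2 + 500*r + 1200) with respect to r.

Factor the denominator: (r - 5)*(r - 4)*(r + 2)*(r + 5)*(r + 6).
Partial-fraction decomposition: 6253/(440*(r + 6)) - 3121/(270*(r + 5)) + 109/(504*(r + 2)) - 673/(540*(r - 4)) + 1831/(770*(r - 5)).
Integrate each term: A/(r−a) contributes A·log|r−a|.

1831*log(r - 5)/770 - 673*log(r - 4)/540 + 109*log(r + 2)/504 - 3121*log(r + 5)/270 + 6253*log(r + 6)/440 + C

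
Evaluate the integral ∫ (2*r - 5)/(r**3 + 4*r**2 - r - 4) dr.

-3*log(r - 1)/10 + 7*log(r + 1)/6 - 13*log(r + 4)/15 + C

Factor the denominator: (r - 1)*(r + 1)*(r + 4).
Partial-fraction decomposition: -13/(15*(r + 4)) + 7/(6*(r + 1)) - 3/(10*(r - 1)).
Integrate each term: A/(r−a) contributes A·log|r−a|.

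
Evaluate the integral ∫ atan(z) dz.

z*atan(z) - log(z**2 + 1)/2 + C

Use integration by parts with u = arctan(z), dv = dz.
Then du = 1/(z**2 + 1) dz.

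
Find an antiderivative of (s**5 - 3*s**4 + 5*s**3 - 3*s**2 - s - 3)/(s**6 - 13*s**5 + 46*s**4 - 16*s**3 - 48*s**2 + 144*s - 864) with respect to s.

28493*log(s - 6)/38400 + 34*log(s - 3)/195 + 133*log(s + 2)/2560 + 659*log(s**2 + 4)/41600 + 787*atan(s/2)/20800 - 1617/(320*s - 1920) + C

Factor the denominator: (s - 6)**2*(s - 3)*(s + 2)*(s**2 + 4).
Partial-fraction decomposition: (659*s + 1574)/(20800*(s**2 + 4)) + 133/(2560*(s + 2)) + 34/(195*(s - 3)) + 28493/(38400*(s - 6)) + 1617/(320*(s - 6)**2).
Integrate each term; A/(s−a) gives A·log|s−a|; the (Bs+D)/(s²+p²) term gives a log and an atan.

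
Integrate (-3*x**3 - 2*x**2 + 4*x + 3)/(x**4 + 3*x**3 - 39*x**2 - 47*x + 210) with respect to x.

Factor the denominator: (x - 5)*(x - 2)*(x + 3)*(x + 7).
Partial-fraction decomposition: -151/(72*(x + 7)) + 27/(80*(x + 3)) + 7/(45*(x - 2)) - 67/(48*(x - 5)).
Integrate each term: A/(x−a) contributes A·log|x−a|.

-67*log(x - 5)/48 + 7*log(x - 2)/45 + 27*log(x + 3)/80 - 151*log(x + 7)/72 + C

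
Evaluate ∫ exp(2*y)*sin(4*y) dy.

exp(2*y)*sin(4*y)/10 - exp(2*y)*cos(4*y)/5 + C

Let I denote the integral. Integrate by parts with u = sin(4*y), dv = exp(2*y) dy, so v = exp(2*y)/2: I = exp(2*y)*sin(4*y)/2 − 2·∫ exp(2*y)*cos(4*y) dy.
Apply parts again with u = cos(4*y), dv = exp(2*y) dy: ∫ exp(2*y)*cos(4*y) dy = exp(2*y)*cos(4*y)/2 + 2·I. Substituting back brings back I: I = exp(2*y)*sin(4*y)/2 - exp(2*y)*cos(4*y) − 4·I.
Solving for I: (1 + 4)·I equals the remaining terms, so I = (1/5)·(exp(2*y)*sin(4*y)/2 - exp(2*y)*cos(4*y)).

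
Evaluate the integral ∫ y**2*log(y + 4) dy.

Use integration by parts with u = log(y + 4), dv = y**2 dy.
Then du = 1/(y + 4) dy and v = y**3/3.

y**3*log(y + 4)/3 - y**3/9 + 2*y**2/3 - 16*y/3 + 64*log(y + 4)/3 + C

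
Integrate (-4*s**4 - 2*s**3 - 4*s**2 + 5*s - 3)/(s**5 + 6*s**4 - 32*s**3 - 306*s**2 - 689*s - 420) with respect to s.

-5227*log(s - 7)/5280 + 7*log(s + 1)/96 - 81*log(s + 3)/10 + 983*log(s + 4)/33 - 1189*log(s + 5)/48 + C

Factor the denominator: (s - 7)*(s + 1)*(s + 3)*(s + 4)*(s + 5).
Partial-fraction decomposition: -1189/(48*(s + 5)) + 983/(33*(s + 4)) - 81/(10*(s + 3)) + 7/(96*(s + 1)) - 5227/(5280*(s - 7)).
Integrate each term: A/(s−a) contributes A·log|s−a|.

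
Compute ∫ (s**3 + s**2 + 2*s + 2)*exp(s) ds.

(s**3 - 2*s**2 + 6*s - 4)*exp(s) + C

Use integration by parts with u = s**3 + s**2 + 2*s + 2, dv = exp(s) ds, so v = exp(s).
Apply parts 3 times (tabular method): alternate signs, differentiate u down to 0, integrate dv up.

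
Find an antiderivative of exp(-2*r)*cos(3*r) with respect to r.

Let I denote the integral. Integrate by parts with u = cos(3*r), dv = exp(-2*r) dr, so v = -exp(-2*r)/2: I = -exp(-2*r)*cos(3*r)/2 − (3/2)·∫ exp(-2*r)*sin(3*r) dr.
Apply parts again with u = sin(3*r), dv = exp(-2*r) dr: ∫ exp(-2*r)*sin(3*r) dr = -exp(-2*r)*sin(3*r)/2 + (3/2)·I. Substituting back brings back I: I = 3*exp(-2*r)*sin(3*r)/4 - exp(-2*r)*cos(3*r)/2 − (9/4)·I.
Solving for I: (1 + 9/4)·I equals the remaining terms, so I = (4/13)·(3*exp(-2*r)*sin(3*r)/4 - exp(-2*r)*cos(3*r)/2).

3*exp(-2*r)*sin(3*r)/13 - 2*exp(-2*r)*cos(3*r)/13 + C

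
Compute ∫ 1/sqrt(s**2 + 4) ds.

Substitute s = 2·tan(θ), so ds = 2·sec(θ)^2 dθ and the radical becomes sqrt(s**2 + 4) = 2·sec(θ) by the Pythagorean identity.
Integrate the resulting trig expression in θ, then back-substitute tan(θ) = s/2, sec(θ) = sqrt(s**2 + 4)/2 (absorbing any constant into C).

log(s + sqrt(s**2 + 4)) + C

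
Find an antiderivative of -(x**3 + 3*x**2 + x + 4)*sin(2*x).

x**3*cos(2*x)/2 - 3*x**2*sin(2*x)/4 + 3*x**2*cos(2*x)/2 - 3*x*sin(2*x)/2 - x*cos(2*x)/4 + sin(2*x)/8 + 5*cos(2*x)/4 + C

Use integration by parts with u = x**3 + 3*x**2 + x + 4, dv = -sin(2*x) dx, so v = cos(2*x)/2.
Apply parts 3 times (tabular method): alternate signs, differentiate u down to 0, integrate dv up.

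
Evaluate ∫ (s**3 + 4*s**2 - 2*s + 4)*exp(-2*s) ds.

Use integration by parts with u = s**3 + 4*s**2 - 2*s + 4, dv = exp(-2*s) ds, so v = -exp(-2*s)/2.
Apply parts 3 times (tabular method): alternate signs, differentiate u down to 0, integrate dv up.

(-4*s**3 - 22*s**2 - 14*s - 23)*exp(-2*s)/8 + C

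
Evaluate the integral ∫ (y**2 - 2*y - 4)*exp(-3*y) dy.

(-9*y**2 + 12*y + 40)*exp(-3*y)/27 + C

Use integration by parts with u = y**2 - 2*y - 4, dv = exp(-3*y) dy, so v = -exp(-3*y)/3.
Apply parts 2 times (tabular method): alternate signs, differentiate u down to 0, integrate dv up.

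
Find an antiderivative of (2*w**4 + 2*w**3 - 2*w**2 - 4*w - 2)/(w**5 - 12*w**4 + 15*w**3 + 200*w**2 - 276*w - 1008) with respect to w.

536*log(w - 7)/27 - 1463*log(w - 6)/72 + 295*log(w - 4)/126 - 7*log(w + 2)/216 + 10*log(w + 3)/63 + C

Factor the denominator: (w - 7)*(w - 6)*(w - 4)*(w + 2)*(w + 3).
Partial-fraction decomposition: 10/(63*(w + 3)) - 7/(216*(w + 2)) + 295/(126*(w - 4)) - 1463/(72*(w - 6)) + 536/(27*(w - 7)).
Integrate each term: A/(w−a) contributes A·log|w−a|.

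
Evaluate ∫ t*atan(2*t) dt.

t**2*atan(2*t)/2 - t/4 + atan(2*t)/8 + C

Use integration by parts with u = arctan(2*t), dv = t dt.
Then du = 2/(4*t**2 + 1) dt.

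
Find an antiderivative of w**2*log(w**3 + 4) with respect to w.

Let u = w**3 + 4, so du = (3*w**2) dw.
The integral becomes (1/3)·∫ log(u) du; integrate by parts with u′=log(u), dv′=du.

w**3*log(w**3 + 4)/3 - w**3/3 + 4*log(w**3 + 4)/3 + C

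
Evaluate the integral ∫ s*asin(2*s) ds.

Use integration by parts with u = arcsin(2*s), dv = s ds.
Then du = 2/sqrt(-4*s**2 + 1) ds.

s**2*asin(2*s)/2 + s*sqrt(-4*s**2 + 1)/8 - asin(2*s)/16 + C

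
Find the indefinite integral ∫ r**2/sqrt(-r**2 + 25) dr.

-r*sqrt(-r**2 + 25)/2 + 25*asin(r/5)/2 + C

Substitute r = 5·sin(θ), so dr = 5·cos(θ) dθ and the radical becomes sqrt(-r**2 + 25) = 5·cos(θ) by the Pythagorean identity.
Integrate the resulting trig expression in θ, then back-substitute θ = asin(r/5), sin(θ) = r/5, cos(θ) = sqrt(-r**2 + 25)/5 (absorbing any constant into C).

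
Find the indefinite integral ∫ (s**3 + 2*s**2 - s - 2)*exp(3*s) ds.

(9*s**3 + 9*s**2 - 15*s - 13)*exp(3*s)/27 + C

Use integration by parts with u = s**3 + 2*s**2 - s - 2, dv = exp(3*s) ds, so v = exp(3*s)/3.
Apply parts 3 times (tabular method): alternate signs, differentiate u down to 0, integrate dv up.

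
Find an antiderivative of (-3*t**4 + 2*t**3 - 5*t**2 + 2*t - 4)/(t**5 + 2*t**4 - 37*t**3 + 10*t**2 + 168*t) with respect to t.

-log(t)/42 - 179*log(t - 4)/66 + 116*log(t - 3)/75 + 23*log(t + 2)/75 - 4076*log(t + 7)/1925 + C

Factor the denominator: t*(t - 4)*(t - 3)*(t + 2)*(t + 7).
Partial-fraction decomposition: -4076/(1925*(t + 7)) + 23/(75*(t + 2)) + 116/(75*(t - 3)) - 179/(66*(t - 4)) - 1/(42*t).
Integrate each term: A/(t−a) contributes A·log|t−a|.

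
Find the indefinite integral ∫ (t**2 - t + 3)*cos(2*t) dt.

Use integration by parts with u = t**2 - t + 3, dv = cos(2*t) dt, so v = sin(2*t)/2.
Apply parts 2 times (tabular method): alternate signs, differentiate u down to 0, integrate dv up.

t**2*sin(2*t)/2 - t*sin(2*t)/2 + t*cos(2*t)/2 + 5*sin(2*t)/4 - cos(2*t)/4 + C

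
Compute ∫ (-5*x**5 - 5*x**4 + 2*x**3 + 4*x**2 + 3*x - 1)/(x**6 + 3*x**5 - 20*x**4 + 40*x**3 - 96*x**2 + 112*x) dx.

-log(x)/112 - 2623*log(x - 2)/1296 - 71518*log(x + 7)/30051 - 249*log(x**2 + 4)/848 - 1019*atan(x/2)/1696 + 203/(144*x - 288) + C

Factor the denominator: x*(x - 2)**2*(x + 7)*(x**2 + 4).
Partial-fraction decomposition: -(498*x + 1019)/(848*(x**2 + 4)) - 71518/(30051*(x + 7)) - 2623/(1296*(x - 2)) - 203/(144*(x - 2)**2) - 1/(112*x).
Integrate each term; A/(x−a) gives A·log|x−a|; the (Bx+D)/(x²+p²) term gives a log and an atan.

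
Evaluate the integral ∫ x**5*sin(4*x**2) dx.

Let u = x², du = 2x dx; rewrite as (1/2)∫ u^2·sin(4u) du.
Now integrate by parts 2 times.

-x**4*cos(4*x**2)/8 + x**2*sin(4*x**2)/16 + cos(4*x**2)/64 + C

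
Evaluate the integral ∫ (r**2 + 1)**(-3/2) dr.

r/sqrt(r**2 + 1) + C

Substitute r = tan(θ), so dr = sec(θ)^2 dθ and the radical becomes sqrt(r**2 + 1) = sec(θ) by the Pythagorean identity.
Integrate the resulting trig expression in θ, then back-substitute tan(θ) = r, sec(θ) = sqrt(r**2 + 1) (absorbing any constant into C).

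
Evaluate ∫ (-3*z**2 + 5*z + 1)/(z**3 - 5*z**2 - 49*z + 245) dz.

-111*log(z - 7)/28 + 49*log(z - 5)/24 - 181*log(z + 7)/168 + C

Factor the denominator: (z - 7)*(z - 5)*(z + 7).
Partial-fraction decomposition: -181/(168*(z + 7)) + 49/(24*(z - 5)) - 111/(28*(z - 7)).
Integrate each term: A/(z−a) contributes A·log|z−a|.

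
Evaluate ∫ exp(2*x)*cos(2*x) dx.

exp(2*x)*sin(2*x)/4 + exp(2*x)*cos(2*x)/4 + C

Let I denote the integral. Integrate by parts with u = cos(2*x), dv = exp(2*x) dx, so v = exp(2*x)/2: I = exp(2*x)*cos(2*x)/2 + ∫ exp(2*x)*sin(2*x) dx.
Apply parts again with u = sin(2*x), dv = exp(2*x) dx: ∫ exp(2*x)*sin(2*x) dx = exp(2*x)*sin(2*x)/2 − I. Substituting back brings back I: I = exp(2*x)*sin(2*x)/2 + exp(2*x)*cos(2*x)/2 − I.
Solving for I: (1 + 1)·I equals the remaining terms, so I = (1/2)·(exp(2*x)*sin(2*x)/2 + exp(2*x)*cos(2*x)/2).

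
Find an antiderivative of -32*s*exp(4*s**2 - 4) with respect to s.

-4*exp(4*s**2 - 4) + C

Let u = 4*s**2 - 4, so du = (8*s) ds.
Rewriting, the integral becomes -4·∫ e^u du = -4·e^u.
Substituting back, u = 4*s**2 - 4.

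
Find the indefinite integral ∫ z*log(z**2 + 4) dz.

Let u = z**2 + 4, so du = (2*z) dz.
The integral becomes (1/2)·∫ log(u) du; integrate by parts with u′=log(u), dv′=du.

z**2*log(z**2 + 4)/2 - z**2/2 + 2*log(z**2 + 4) + C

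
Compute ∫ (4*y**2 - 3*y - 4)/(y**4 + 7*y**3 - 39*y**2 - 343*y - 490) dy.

19*log(y - 7)/168 - 2*log(y + 2)/15 + 37*log(y + 5)/24 - 213*log(y + 7)/140 + C

Factor the denominator: (y - 7)*(y + 2)*(y + 5)*(y + 7).
Partial-fraction decomposition: -213/(140*(y + 7)) + 37/(24*(y + 5)) - 2/(15*(y + 2)) + 19/(168*(y - 7)).
Integrate each term: A/(y−a) contributes A·log|y−a|.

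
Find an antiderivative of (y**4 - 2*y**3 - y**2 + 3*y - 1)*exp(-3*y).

Use integration by parts with u = y**4 - 2*y**3 - y**2 + 3*y - 1, dv = exp(-3*y) dy, so v = -exp(-3*y)/3.
Apply parts 4 times (tabular method): alternate signs, differentiate u down to 0, integrate dv up.

(-27*y**4 + 18*y**3 + 45*y**2 - 51*y + 10)*exp(-3*y)/81 + C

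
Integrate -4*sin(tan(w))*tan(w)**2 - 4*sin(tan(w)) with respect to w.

4*cos(tan(w)) + C

Let u = tan(w), so du = (tan(w)**2 + 1) dw.
Rewriting, the integral becomes -4·∫ sin(u) du = -4·-cos(u).
Substituting back, u = tan(w).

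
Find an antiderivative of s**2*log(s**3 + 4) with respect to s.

s**3*log(s**3 + 4)/3 - s**3/3 + 4*log(s**3 + 4)/3 + C

Let u = s**3 + 4, so du = (3*s**2) ds.
The integral becomes (1/3)·∫ log(u) du; integrate by parts with u′=log(u), dv′=du.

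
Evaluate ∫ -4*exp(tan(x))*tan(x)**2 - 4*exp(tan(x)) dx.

-4*exp(tan(x)) + C

Let u = tan(x), so du = (tan(x)**2 + 1) dx.
Rewriting, the integral becomes -4·∫ e^u du = -4·e^u.
Substituting back, u = tan(x).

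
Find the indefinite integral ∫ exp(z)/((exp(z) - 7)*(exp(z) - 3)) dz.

Let u = e^z, du = e^z dz.
The integral becomes ∫ du/((u-3)(u-7)); decompose into partial fractions.

log(exp(z) - 7)/4 - log(exp(z) - 3)/4 + C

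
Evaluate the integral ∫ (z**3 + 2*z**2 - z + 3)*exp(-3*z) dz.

Use integration by parts with u = z**3 + 2*z**2 - z + 3, dv = exp(-3*z) dz, so v = -exp(-3*z)/3.
Apply parts 3 times (tabular method): alternate signs, differentiate u down to 0, integrate dv up.

(-3*z**3 - 9*z**2 - 3*z - 10)*exp(-3*z)/9 + C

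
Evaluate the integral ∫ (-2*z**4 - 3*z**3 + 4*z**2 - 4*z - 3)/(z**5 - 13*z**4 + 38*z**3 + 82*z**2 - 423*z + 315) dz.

Factor the denominator: (z - 7)*(z - 5)*(z - 3)*(z - 1)*(z + 3).
Partial-fraction decomposition: -3/(160*(z + 3)) + 1/(24*(z - 1)) - 37/(16*(z - 3)) + 387/(32*(z - 5)) - 2833/(240*(z - 7)).
Integrate each term: A/(z−a) contributes A·log|z−a|.

-2833*log(z - 7)/240 + 387*log(z - 5)/32 - 37*log(z - 3)/16 + log(z - 1)/24 - 3*log(z + 3)/160 + C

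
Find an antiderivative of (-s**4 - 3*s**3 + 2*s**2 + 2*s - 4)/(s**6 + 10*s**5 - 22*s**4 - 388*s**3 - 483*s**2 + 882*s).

Factor the denominator: s*(s - 6)*(s - 1)*(s + 3)*(s + 7)**2.
Partial-fraction decomposition: 24851/(529984*(s + 7)) - 323/(728*(s + 7)**2) - 1/(216*(s + 3)) + 1/(320*(s - 1)) - 932/(22815*(s - 6)) - 2/(441*s).
Integrate each term; A/(s−a) gives A·log|s−a|; A/(s−a)² gives −A/(s−a).

-2*log(s)/441 - 932*log(s - 6)/22815 + log(s - 1)/320 - log(s + 3)/216 + 24851*log(s + 7)/529984 + 323/(728*s + 5096) + C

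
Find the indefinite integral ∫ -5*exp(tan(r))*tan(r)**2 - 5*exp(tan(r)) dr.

Let u = tan(r), so du = (tan(r)**2 + 1) dr.
Rewriting, the integral becomes -5·∫ e^u du = -5·e^u.
Substituting back, u = tan(r).

-5*exp(tan(r)) + C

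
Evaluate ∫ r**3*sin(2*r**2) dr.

Let u = r², du = 2r dr; rewrite as (1/2)∫ u^1·sin(2u) du.
Now integrate by parts 1 time.

-r**2*cos(2*r**2)/4 + sin(2*r**2)/8 + C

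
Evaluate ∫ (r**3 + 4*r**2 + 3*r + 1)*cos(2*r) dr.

r**3*sin(2*r)/2 + 2*r**2*sin(2*r) + 3*r**2*cos(2*r)/4 + 3*r*sin(2*r)/4 + 2*r*cos(2*r) - sin(2*r)/2 + 3*cos(2*r)/8 + C

Use integration by parts with u = r**3 + 4*r**2 + 3*r + 1, dv = cos(2*r) dr, so v = sin(2*r)/2.
Apply parts 3 times (tabular method): alternate signs, differentiate u down to 0, integrate dv up.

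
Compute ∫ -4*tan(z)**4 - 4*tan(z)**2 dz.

Let u = tan(z), so du = (tan(z)**2 + 1) dz.
Rewriting, the integral becomes -4·∫ u^2 du = -4·u^3/3.
Substituting back, u = tan(z).

-4*tan(z)**3/3 + C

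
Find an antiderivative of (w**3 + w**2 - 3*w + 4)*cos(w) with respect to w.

Use integration by parts with u = w**3 + w**2 - 3*w + 4, dv = cos(w) dw, so v = sin(w).
Apply parts 3 times (tabular method): alternate signs, differentiate u down to 0, integrate dv up.

w**3*sin(w) + w**2*sin(w) + 3*w**2*cos(w) - 9*w*sin(w) + 2*w*cos(w) + 2*sin(w) - 9*cos(w) + C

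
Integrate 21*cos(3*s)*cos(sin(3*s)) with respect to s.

Let u = sin(3*s), so du = (3*cos(3*s)) ds.
Rewriting, the integral becomes 7·∫ cos(u) du = 7·sin(u).
Substituting back, u = sin(3*s).

7*sin(sin(3*s)) + C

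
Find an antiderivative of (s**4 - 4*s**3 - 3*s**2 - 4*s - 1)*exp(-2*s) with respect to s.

Use integration by parts with u = s**4 - 4*s**3 - 3*s**2 - 4*s - 1, dv = exp(-2*s) ds, so v = -exp(-2*s)/2.
Apply parts 4 times (tabular method): alternate signs, differentiate u down to 0, integrate dv up.

(-s**4 + 2*s**3 + 6*s**2 + 10*s + 6)*exp(-2*s)/2 + C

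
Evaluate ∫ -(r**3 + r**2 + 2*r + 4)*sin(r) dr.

r**3*cos(r) - 3*r**2*sin(r) + r**2*cos(r) - 2*r*sin(r) - 4*r*cos(r) + 4*sin(r) + 2*cos(r) + C

Use integration by parts with u = r**3 + r**2 + 2*r + 4, dv = -sin(r) dr, so v = cos(r).
Apply parts 3 times (tabular method): alternate signs, differentiate u down to 0, integrate dv up.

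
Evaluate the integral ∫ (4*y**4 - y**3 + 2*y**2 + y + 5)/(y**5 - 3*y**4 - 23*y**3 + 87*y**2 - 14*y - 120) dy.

Factor the denominator: (y - 4)*(y - 3)*(y - 2)*(y + 1)*(y + 5).
Partial-fraction decomposition: 2675/(2016*(y + 5)) - 11/(240*(y + 1)) + 71/(42*(y - 2)) - 323/(32*(y - 3)) + 1001/(90*(y - 4)).
Integrate each term: A/(y−a) contributes A·log|y−a|.

1001*log(y - 4)/90 - 323*log(y - 3)/32 + 71*log(y - 2)/42 - 11*log(y + 1)/240 + 2675*log(y + 5)/2016 + C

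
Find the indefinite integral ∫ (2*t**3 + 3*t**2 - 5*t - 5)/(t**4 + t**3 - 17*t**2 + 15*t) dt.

Factor the denominator: t*(t - 3)*(t - 1)*(t + 5).
Partial-fraction decomposition: 31/(48*(t + 5)) + 5/(12*(t - 1)) + 61/(48*(t - 3)) - 1/(3*t).
Integrate each term: A/(t−a) contributes A·log|t−a|.

-log(t)/3 + 61*log(t - 3)/48 + 5*log(t - 1)/12 + 31*log(t + 5)/48 + C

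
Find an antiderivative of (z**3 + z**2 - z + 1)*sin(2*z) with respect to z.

Use integration by parts with u = z**3 + z**2 - z + 1, dv = sin(2*z) dz, so v = -cos(2*z)/2.
Apply parts 3 times (tabular method): alternate signs, differentiate u down to 0, integrate dv up.

-z**3*cos(2*z)/2 + 3*z**2*sin(2*z)/4 - z**2*cos(2*z)/2 + z*sin(2*z)/2 + 5*z*cos(2*z)/4 - 5*sin(2*z)/8 - cos(2*z)/4 + C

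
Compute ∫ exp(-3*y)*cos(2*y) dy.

Let I denote the integral. Integrate by parts with u = cos(2*y), dv = exp(-3*y) dy, so v = -exp(-3*y)/3: I = -exp(-3*y)*cos(2*y)/3 − (2/3)·∫ exp(-3*y)*sin(2*y) dy.
Apply parts again with u = sin(2*y), dv = exp(-3*y) dy: ∫ exp(-3*y)*sin(2*y) dy = -exp(-3*y)*sin(2*y)/3 + (2/3)·I. Substituting back brings back I: I = 2*exp(-3*y)*sin(2*y)/9 - exp(-3*y)*cos(2*y)/3 − (4/9)·I.
Solving for I: (1 + 4/9)·I equals the remaining terms, so I = (9/13)·(2*exp(-3*y)*sin(2*y)/9 - exp(-3*y)*cos(2*y)/3).

2*exp(-3*y)*sin(2*y)/13 - 3*exp(-3*y)*cos(2*y)/13 + C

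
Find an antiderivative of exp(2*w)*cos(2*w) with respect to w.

Let I denote the integral. Integrate by parts with u = cos(2*w), dv = exp(2*w) dw, so v = exp(2*w)/2: I = exp(2*w)*cos(2*w)/2 + ∫ exp(2*w)*sin(2*w) dw.
Apply parts again with u = sin(2*w), dv = exp(2*w) dw: ∫ exp(2*w)*sin(2*w) dw = exp(2*w)*sin(2*w)/2 − I. Substituting back brings back I: I = exp(2*w)*sin(2*w)/2 + exp(2*w)*cos(2*w)/2 − I.
Solving for I: (1 + 1)·I equals the remaining terms, so I = (1/2)·(exp(2*w)*sin(2*w)/2 + exp(2*w)*cos(2*w)/2).

exp(2*w)*sin(2*w)/4 + exp(2*w)*cos(2*w)/4 + C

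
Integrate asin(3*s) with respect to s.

Use integration by parts with u = arcsin(3*s), dv = ds.
Then du = 3/sqrt(-9*s**2 + 1) ds.

s*asin(3*s) + sqrt(-9*s**2 + 1)/3 + C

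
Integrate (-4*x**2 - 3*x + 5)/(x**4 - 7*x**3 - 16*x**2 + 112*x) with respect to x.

5*log(x)/112 - 212*log(x - 7)/231 + 71*log(x - 4)/96 + 47*log(x + 4)/352 + C

Factor the denominator: x*(x - 7)*(x - 4)*(x + 4).
Partial-fraction decomposition: 47/(352*(x + 4)) + 71/(96*(x - 4)) - 212/(231*(x - 7)) + 5/(112*x).
Integrate each term: A/(x−a) contributes A·log|x−a|.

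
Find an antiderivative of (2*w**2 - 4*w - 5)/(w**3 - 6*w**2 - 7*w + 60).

25*log(w - 5)/8 - 11*log(w - 4)/7 + 25*log(w + 3)/56 + C

Factor the denominator: (w - 5)*(w - 4)*(w + 3).
Partial-fraction decomposition: 25/(56*(w + 3)) - 11/(7*(w - 4)) + 25/(8*(w - 5)).
Integrate each term: A/(w−a) contributes A·log|w−a|.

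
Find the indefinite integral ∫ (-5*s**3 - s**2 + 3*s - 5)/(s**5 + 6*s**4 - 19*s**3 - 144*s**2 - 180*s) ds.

Factor the denominator: s*(s - 5)*(s + 2)*(s + 3)*(s + 6).
Partial-fraction decomposition: 1021/(792*(s + 6)) - 14/(9*(s + 3)) + 25/(56*(s + 2)) - 16/(77*(s - 5)) + 1/(36*s).
Integrate each term: A/(s−a) contributes A·log|s−a|.

log(s)/36 - 16*log(s - 5)/77 + 25*log(s + 2)/56 - 14*log(s + 3)/9 + 1021*log(s + 6)/792 + C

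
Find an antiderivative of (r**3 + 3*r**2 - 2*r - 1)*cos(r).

r**3*sin(r) + 3*r**2*sin(r) + 3*r**2*cos(r) - 8*r*sin(r) + 6*r*cos(r) - 7*sin(r) - 8*cos(r) + C

Use integration by parts with u = r**3 + 3*r**2 - 2*r - 1, dv = cos(r) dr, so v = sin(r).
Apply parts 3 times (tabular method): alternate signs, differentiate u down to 0, integrate dv up.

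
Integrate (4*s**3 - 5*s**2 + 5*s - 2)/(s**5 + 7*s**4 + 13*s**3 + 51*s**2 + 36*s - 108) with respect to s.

Factor the denominator: (s - 1)*(s + 2)*(s + 6)*(s**2 + 9).
Partial-fraction decomposition: (254*s - 183)/(585*(s**2 + 9)) - 269/(315*(s + 6)) + 16/(39*(s + 2)) + 1/(105*(s - 1)).
Integrate each term; A/(s−a) gives A·log|s−a|; the (Bs+D)/(s²+p²) term gives a log and an atan.

log(s - 1)/105 + 16*log(s + 2)/39 - 269*log(s + 6)/315 + 127*log(s**2 + 9)/585 - 61*atan(s/3)/585 + C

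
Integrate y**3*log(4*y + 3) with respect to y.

y**4*log(4*y + 3)/4 - y**4/16 + y**3/16 - 9*y**2/128 + 27*y/256 - 81*log(4*y + 3)/1024 + C

Use integration by parts with u = log(4*y + 3), dv = y**3 dy.
Then du = 4/(4*y + 3) dy and v = y**4/4.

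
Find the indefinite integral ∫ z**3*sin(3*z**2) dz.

Let u = z², du = 2z dz; rewrite as (1/2)∫ u^1·sin(3u) du.
Now integrate by parts 1 time.

-z**2*cos(3*z**2)/6 + sin(3*z**2)/18 + C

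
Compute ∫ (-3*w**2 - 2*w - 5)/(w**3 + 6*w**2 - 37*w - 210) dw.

-125*log(w - 6)/143 + 35*log(w + 5)/11 - 69*log(w + 7)/13 + C

Factor the denominator: (w - 6)*(w + 5)*(w + 7).
Partial-fraction decomposition: -69/(13*(w + 7)) + 35/(11*(w + 5)) - 125/(143*(w - 6)).
Integrate each term: A/(w−a) contributes A·log|w−a|.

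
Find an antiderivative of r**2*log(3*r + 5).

Use integration by parts with u = log(3*r + 5), dv = r**2 dr.
Then du = 3/(3*r + 5) dr and v = r**3/3.

r**3*log(3*r + 5)/3 - r**3/9 + 5*r**2/18 - 25*r/27 + 125*log(3*r + 5)/81 + C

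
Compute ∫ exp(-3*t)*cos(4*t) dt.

4*exp(-3*t)*sin(4*t)/25 - 3*exp(-3*t)*cos(4*t)/25 + C

Let I denote the integral. Integrate by parts with u = cos(4*t), dv = exp(-3*t) dt, so v = -exp(-3*t)/3: I = -exp(-3*t)*cos(4*t)/3 − (4/3)·∫ exp(-3*t)*sin(4*t) dt.
Apply parts again with u = sin(4*t), dv = exp(-3*t) dt: ∫ exp(-3*t)*sin(4*t) dt = -exp(-3*t)*sin(4*t)/3 + (4/3)·I. Substituting back brings back I: I = 4*exp(-3*t)*sin(4*t)/9 - exp(-3*t)*cos(4*t)/3 − (16/9)·I.
Solving for I: (1 + 16/9)·I equals the remaining terms, so I = (9/25)·(4*exp(-3*t)*sin(4*t)/9 - exp(-3*t)*cos(4*t)/3).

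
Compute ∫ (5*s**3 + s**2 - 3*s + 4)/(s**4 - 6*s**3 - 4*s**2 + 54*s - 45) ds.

639*log(s - 5)/64 - 139*log(s - 3)/24 + 7*log(s - 1)/32 + 113*log(s + 3)/192 + C

Factor the denominator: (s - 5)*(s - 3)*(s - 1)*(s + 3).
Partial-fraction decomposition: 113/(192*(s + 3)) + 7/(32*(s - 1)) - 139/(24*(s - 3)) + 639/(64*(s - 5)).
Integrate each term: A/(s−a) contributes A·log|s−a|.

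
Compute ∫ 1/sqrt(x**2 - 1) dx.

Substitute x = sec(θ), so dx = sec(θ)*tan(θ) dθ and the radical becomes sqrt(x**2 - 1) = tan(θ) by the Pythagorean identity.
Integrate the resulting trig expression in θ, then back-substitute sec(θ) = x, tan(θ) = sqrt(x**2 - 1) (absorbing any constant into C).

log(x + sqrt(x**2 - 1)) + C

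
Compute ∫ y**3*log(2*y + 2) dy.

y**4*log(2*y + 2)/4 - y**4/16 + y**3/12 - y**2/8 + y/4 - log(y + 1)/4 + C

Use integration by parts with u = log(2*y + 2), dv = y**3 dy.
Then du = 2/(2*y + 2) dy and v = y**4/4.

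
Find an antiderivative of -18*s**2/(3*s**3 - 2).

-2*log(3*s**3 - 2) + C

Let u = 3*s**3 - 2, so du = (9*s**2) ds.
Rewriting, the integral becomes -2·∫ 1/u du = -2·log(u).
Substituting back, u = 3*s**3 - 2.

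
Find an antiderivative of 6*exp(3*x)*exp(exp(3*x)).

Let u = exp(3*x), so du = (3*exp(3*x)) dx.
Rewriting, the integral becomes 2·∫ e^u du = 2·e^u.
Substituting back, u = exp(3*x).

2*exp(exp(3*x)) + C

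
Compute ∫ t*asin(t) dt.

t**2*asin(t)/2 + t*sqrt(-t**2 + 1)/4 - asin(t)/4 + C

Use integration by parts with u = arcsin(t), dv = t dt.
Then du = 1/sqrt(-t**2 + 1) dt.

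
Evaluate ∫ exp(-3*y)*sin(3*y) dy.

-exp(-3*y)*sin(3*y)/6 - exp(-3*y)*cos(3*y)/6 + C

Let I denote the integral. Integrate by parts with u = sin(3*y), dv = exp(-3*y) dy, so v = -exp(-3*y)/3: I = -exp(-3*y)*sin(3*y)/3 + ∫ exp(-3*y)*cos(3*y) dy.
Apply parts again with u = cos(3*y), dv = exp(-3*y) dy: ∫ exp(-3*y)*cos(3*y) dy = -exp(-3*y)*cos(3*y)/3 − I. Substituting back brings back I: I = -exp(-3*y)*sin(3*y)/3 - exp(-3*y)*cos(3*y)/3 − I.
Solving for I: (1 + 1)·I equals the remaining terms, so I = (1/2)·(-exp(-3*y)*sin(3*y)/3 - exp(-3*y)*cos(3*y)/3).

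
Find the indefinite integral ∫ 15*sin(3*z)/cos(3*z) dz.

Let u = cos(3*z), so du = (-3*sin(3*z)) dz.
Rewriting, the integral becomes -5·∫ 1/u du = -5·log(u).
Substituting back, u = cos(3*z).

-5*log(cos(3*z)) + C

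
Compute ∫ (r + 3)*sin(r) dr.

-r*cos(r) + sin(r) - 3*cos(r) + C

Use integration by parts with u = r + 3, dv = sin(r) dr, so v = -cos(r).
Apply parts 1 times (tabular method): alternate signs, differentiate u down to 0, integrate dv up.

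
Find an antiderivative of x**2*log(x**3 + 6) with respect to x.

Let u = x**3 + 6, so du = (3*x**2) dx.
The integral becomes (1/3)·∫ log(u) du; integrate by parts with u′=log(u), dv′=du.

x**3*log(x**3 + 6)/3 - x**3/3 + 2*log(x**3 + 6) + C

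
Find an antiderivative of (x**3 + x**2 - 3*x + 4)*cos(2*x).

Use integration by parts with u = x**3 + x**2 - 3*x + 4, dv = cos(2*x) dx, so v = sin(2*x)/2.
Apply parts 3 times (tabular method): alternate signs, differentiate u down to 0, integrate dv up.

x**3*sin(2*x)/2 + x**2*sin(2*x)/2 + 3*x**2*cos(2*x)/4 - 9*x*sin(2*x)/4 + x*cos(2*x)/2 + 7*sin(2*x)/4 - 9*cos(2*x)/8 + C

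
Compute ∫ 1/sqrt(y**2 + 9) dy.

log(y + sqrt(y**2 + 9)) + C

Substitute y = 3·tan(θ), so dy = 3·sec(θ)^2 dθ and the radical becomes sqrt(y**2 + 9) = 3·sec(θ) by the Pythagorean identity.
Integrate the resulting trig expression in θ, then back-substitute tan(θ) = y/3, sec(θ) = sqrt(y**2 + 9)/3 (absorbing any constant into C).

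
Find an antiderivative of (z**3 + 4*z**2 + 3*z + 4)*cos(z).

z**3*sin(z) + 4*z**2*sin(z) + 3*z**2*cos(z) - 3*z*sin(z) + 8*z*cos(z) - 4*sin(z) - 3*cos(z) + C

Use integration by parts with u = z**3 + 4*z**2 + 3*z + 4, dv = cos(z) dz, so v = sin(z).
Apply parts 3 times (tabular method): alternate signs, differentiate u down to 0, integrate dv up.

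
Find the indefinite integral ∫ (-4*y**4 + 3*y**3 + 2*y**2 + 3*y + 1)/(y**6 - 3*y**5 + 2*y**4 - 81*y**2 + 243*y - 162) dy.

Factor the denominator: (y - 3)*(y - 2)*(y - 1)*(y + 3)*(y**2 + 9).
Partial-fraction decomposition: (171*y - 607)/(468*(y**2 + 9)) + 79/(432*(y + 3)) + 1/(16*(y - 1)) + 5/(13*(y - 2)) - 215/(216*(y - 3)).
Integrate each term; A/(y−a) gives A·log|y−a|; the (By+D)/(y²+p²) term gives a log and an atan.

-215*log(y - 3)/216 + 5*log(y - 2)/13 + log(y - 1)/16 + 79*log(y + 3)/432 + 19*log(y**2 + 9)/104 - 607*atan(y/3)/1404 + C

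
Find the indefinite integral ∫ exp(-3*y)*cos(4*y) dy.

4*exp(-3*y)*sin(4*y)/25 - 3*exp(-3*y)*cos(4*y)/25 + C

Let I denote the integral. Integrate by parts with u = cos(4*y), dv = exp(-3*y) dy, so v = -exp(-3*y)/3: I = -exp(-3*y)*cos(4*y)/3 − (4/3)·∫ exp(-3*y)*sin(4*y) dy.
Apply parts again with u = sin(4*y), dv = exp(-3*y) dy: ∫ exp(-3*y)*sin(4*y) dy = -exp(-3*y)*sin(4*y)/3 + (4/3)·I. Substituting back brings back I: I = 4*exp(-3*y)*sin(4*y)/9 - exp(-3*y)*cos(4*y)/3 − (16/9)·I.
Solving for I: (1 + 16/9)·I equals the remaining terms, so I = (9/25)·(4*exp(-3*y)*sin(4*y)/9 - exp(-3*y)*cos(4*y)/3).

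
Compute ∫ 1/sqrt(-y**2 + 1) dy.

asin(y) + C

Substitute y = sin(θ), so dy = cos(θ) dθ and the radical becomes sqrt(-y**2 + 1) = cos(θ) by the Pythagorean identity.
Integrate the resulting trig expression in θ, then back-substitute θ = asin(y), sin(θ) = y, cos(θ) = sqrt(-y**2 + 1) (absorbing any constant into C).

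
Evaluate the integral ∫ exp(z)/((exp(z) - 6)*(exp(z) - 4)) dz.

log(exp(z) - 6)/2 - log(exp(z) - 4)/2 + C

Let u = e^z, du = e^z dz.
The integral becomes ∫ du/((u-4)(u-6)); decompose into partial fractions.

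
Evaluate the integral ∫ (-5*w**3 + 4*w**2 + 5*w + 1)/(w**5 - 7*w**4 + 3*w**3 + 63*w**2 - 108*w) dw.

Factor the denominator: w*(w - 4)*(w - 3)**2*(w + 3).
Partial-fraction decomposition: 157/(756*(w + 3)) + 295/(36*(w - 3)) + 83/(18*(w - 3)**2) - 235/(28*(w - 4)) - 1/(108*w).
Integrate each term; A/(w−a) gives A·log|w−a|; A/(w−a)² gives −A/(w−a).

-log(w)/108 - 235*log(w - 4)/28 + 295*log(w - 3)/36 + 157*log(w + 3)/756 - 83/(18*w - 54) + C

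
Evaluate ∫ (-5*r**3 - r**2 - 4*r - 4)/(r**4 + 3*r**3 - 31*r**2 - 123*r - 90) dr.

Factor the denominator: (r - 6)*(r + 1)*(r + 3)*(r + 5).
Partial-fraction decomposition: -7/(r + 5) + 67/(18*(r + 3)) - 1/(14*(r + 1)) - 104/(63*(r - 6)).
Integrate each term: A/(r−a) contributes A·log|r−a|.

-104*log(r - 6)/63 - log(r + 1)/14 + 67*log(r + 3)/18 - 7*log(r + 5) + C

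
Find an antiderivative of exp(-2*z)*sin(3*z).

-2*exp(-2*z)*sin(3*z)/13 - 3*exp(-2*z)*cos(3*z)/13 + C

Let I denote the integral. Integrate by parts with u = sin(3*z), dv = exp(-2*z) dz, so v = -exp(-2*z)/2: I = -exp(-2*z)*sin(3*z)/2 + (3/2)·∫ exp(-2*z)*cos(3*z) dz.
Apply parts again with u = cos(3*z), dv = exp(-2*z) dz: ∫ exp(-2*z)*cos(3*z) dz = -exp(-2*z)*cos(3*z)/2 − (3/2)·I. Substituting back brings back I: I = -exp(-2*z)*sin(3*z)/2 - 3*exp(-2*z)*cos(3*z)/4 − (9/4)·I.
Solving for I: (1 + 9/4)·I equals the remaining terms, so I = (4/13)·(-exp(-2*z)*sin(3*z)/2 - 3*exp(-2*z)*cos(3*z)/4).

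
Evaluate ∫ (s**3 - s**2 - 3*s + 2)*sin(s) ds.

-s**3*cos(s) + 3*s**2*sin(s) + s**2*cos(s) - 2*s*sin(s) + 9*s*cos(s) - 9*sin(s) - 4*cos(s) + C

Use integration by parts with u = s**3 - s**2 - 3*s + 2, dv = sin(s) ds, so v = -cos(s).
Apply parts 3 times (tabular method): alternate signs, differentiate u down to 0, integrate dv up.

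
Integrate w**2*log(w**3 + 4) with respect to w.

Let u = w**3 + 4, so du = (3*w**2) dw.
The integral becomes (1/3)·∫ log(u) du; integrate by parts with u′=log(u), dv′=du.

w**3*log(w**3 + 4)/3 - w**3/3 + 4*log(w**3 + 4)/3 + C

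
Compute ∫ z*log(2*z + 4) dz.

Use integration by parts with u = log(2*z + 4), dv = z dz.
Then du = 2/(2*z + 4) dz and v = z**2/2.

z**2*log(2*z + 4)/2 - z**2/4 + z - 2*log(z + 2) + C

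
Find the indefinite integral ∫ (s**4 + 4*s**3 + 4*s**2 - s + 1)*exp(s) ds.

(s**4 + 4*s**2 - 9*s + 10)*exp(s) + C

Use integration by parts with u = s**4 + 4*s**3 + 4*s**2 - s + 1, dv = exp(s) ds, so v = exp(s).
Apply parts 4 times (tabular method): alternate signs, differentiate u down to 0, integrate dv up.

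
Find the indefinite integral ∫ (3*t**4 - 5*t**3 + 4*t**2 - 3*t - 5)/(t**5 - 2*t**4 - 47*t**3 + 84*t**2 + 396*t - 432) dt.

2929*log(t - 6)/1080 - 33*log(t - 4)/28 - log(t - 1)/70 - 209*log(t + 3)/378 + 1025*log(t + 6)/504 + C

Factor the denominator: (t - 6)*(t - 4)*(t - 1)*(t + 3)*(t + 6).
Partial-fraction decomposition: 1025/(504*(t + 6)) - 209/(378*(t + 3)) - 1/(70*(t - 1)) - 33/(28*(t - 4)) + 2929/(1080*(t - 6)).
Integrate each term: A/(t−a) contributes A·log|t−a|.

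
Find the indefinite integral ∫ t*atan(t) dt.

t**2*atan(t)/2 - t/2 + atan(t)/2 + C

Use integration by parts with u = arctan(t), dv = t dt.
Then du = 1/(t**2 + 1) dt.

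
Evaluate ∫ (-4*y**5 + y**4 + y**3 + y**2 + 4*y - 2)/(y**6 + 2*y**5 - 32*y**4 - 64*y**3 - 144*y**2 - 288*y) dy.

log(y)/144 - 14767*log(y - 6)/11520 + 65*log(y + 2)/256 - 16097*log(y + 6)/5760 - 59*log(y**2 + 4)/640 + 69*atan(y/2)/320 + C

Factor the denominator: y*(y - 6)*(y + 2)*(y + 6)*(y**2 + 4).
Partial-fraction decomposition: -(59*y - 138)/(320*(y**2 + 4)) - 16097/(5760*(y + 6)) + 65/(256*(y + 2)) - 14767/(11520*(y - 6)) + 1/(144*y).
Integrate each term; A/(y−a) gives A·log|y−a|; the (By+D)/(y²+p²) term gives a log and an atan.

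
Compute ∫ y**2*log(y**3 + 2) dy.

Let u = y**3 + 2, so du = (3*y**2) dy.
The integral becomes (1/3)·∫ log(u) du; integrate by parts with u′=log(u), dv′=du.

y**3*log(y**3 + 2)/3 - y**3/3 + 2*log(y**3 + 2)/3 + C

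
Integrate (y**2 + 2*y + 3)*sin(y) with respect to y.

-y**2*cos(y) + 2*y*sin(y) - 2*y*cos(y) + 2*sin(y) - cos(y) + C

Use integration by parts with u = y**2 + 2*y + 3, dv = sin(y) dy, so v = -cos(y).
Apply parts 2 times (tabular method): alternate signs, differentiate u down to 0, integrate dv up.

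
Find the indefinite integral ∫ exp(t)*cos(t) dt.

Let I denote the integral. Integrate by parts with u = cos(t), dv = exp(t) dt, so v = exp(t): I = exp(t)*cos(t) + ∫ exp(t)*sin(t) dt.
Apply parts again with u = sin(t), dv = exp(t) dt: ∫ exp(t)*sin(t) dt = exp(t)*sin(t) − I. Substituting back brings back I: I = exp(t)*sin(t) + exp(t)*cos(t) − I.
Solving for I: (1 + 1)·I equals the remaining terms, so I = (1/2)·(exp(t)*sin(t) + exp(t)*cos(t)).

exp(t)*sin(t)/2 + exp(t)*cos(t)/2 + C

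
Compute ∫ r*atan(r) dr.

Use integration by parts with u = arctan(r), dv = r dr.
Then du = 1/(r**2 + 1) dr.

r**2*atan(r)/2 - r/2 + atan(r)/2 + C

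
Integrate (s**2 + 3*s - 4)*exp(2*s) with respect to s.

(s**2 + 2*s - 5)*exp(2*s)/2 + C

Use integration by parts with u = s**2 + 3*s - 4, dv = exp(2*s) ds, so v = exp(2*s)/2.
Apply parts 2 times (tabular method): alternate signs, differentiate u down to 0, integrate dv up.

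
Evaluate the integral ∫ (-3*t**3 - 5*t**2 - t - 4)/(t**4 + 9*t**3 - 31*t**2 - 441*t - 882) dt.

Factor the denominator: (t - 7)*(t + 3)*(t + 6)*(t + 7).
Partial-fraction decomposition: -787/(56*(t + 7)) + 470/(39*(t + 6)) - 7/(24*(t + 3)) - 257/(364*(t - 7)).
Integrate each term: A/(t−a) contributes A·log|t−a|.

-257*log(t - 7)/364 - 7*log(t + 3)/24 + 470*log(t + 6)/39 - 787*log(t + 7)/56 + C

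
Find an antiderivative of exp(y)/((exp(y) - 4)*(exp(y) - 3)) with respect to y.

Let u = e^y, du = e^y dy.
The integral becomes ∫ du/((u-3)(u-4)); decompose into partial fractions.

log(exp(y) - 4) - log(exp(y) - 3) + C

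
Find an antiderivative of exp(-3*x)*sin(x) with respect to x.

-3*exp(-3*x)*sin(x)/10 - exp(-3*x)*cos(x)/10 + C

Let I denote the integral. Integrate by parts with u = sin(x), dv = exp(-3*x) dx, so v = -exp(-3*x)/3: I = -exp(-3*x)*sin(x)/3 + (1/3)·∫ exp(-3*x)*cos(x) dx.
Apply parts again with u = cos(x), dv = exp(-3*x) dx: ∫ exp(-3*x)*cos(x) dx = -exp(-3*x)*cos(x)/3 − (1/3)·I. Substituting back brings back I: I = -exp(-3*x)*sin(x)/3 - exp(-3*x)*cos(x)/9 − (1/9)·I.
Solving for I: (1 + 1/9)·I equals the remaining terms, so I = (9/10)·(-exp(-3*x)*sin(x)/3 - exp(-3*x)*cos(x)/9).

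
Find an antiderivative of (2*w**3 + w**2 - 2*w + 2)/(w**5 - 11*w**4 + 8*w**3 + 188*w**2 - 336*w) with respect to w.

-log(w)/168 + 723*log(w - 7)/385 - 229*log(w - 6)/120 + 3*log(w - 2)/40 - 17*log(w + 4)/440 + C

Factor the denominator: w*(w - 7)*(w - 6)*(w - 2)*(w + 4).
Partial-fraction decomposition: -17/(440*(w + 4)) + 3/(40*(w - 2)) - 229/(120*(w - 6)) + 723/(385*(w - 7)) - 1/(168*w).
Integrate each term: A/(w−a) contributes A·log|w−a|.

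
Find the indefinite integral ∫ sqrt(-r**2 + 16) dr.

Substitute r = 4·sin(θ), so dr = 4·cos(θ) dθ and the radical becomes sqrt(-r**2 + 16) = 4·cos(θ) by the Pythagorean identity.
Integrate the resulting trig expression in θ, then back-substitute θ = asin(r/4), sin(θ) = r/4, cos(θ) = sqrt(-r**2 + 16)/4 (absorbing any constant into C).

r*sqrt(-r**2 + 16)/2 + 8*asin(r/4) + C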